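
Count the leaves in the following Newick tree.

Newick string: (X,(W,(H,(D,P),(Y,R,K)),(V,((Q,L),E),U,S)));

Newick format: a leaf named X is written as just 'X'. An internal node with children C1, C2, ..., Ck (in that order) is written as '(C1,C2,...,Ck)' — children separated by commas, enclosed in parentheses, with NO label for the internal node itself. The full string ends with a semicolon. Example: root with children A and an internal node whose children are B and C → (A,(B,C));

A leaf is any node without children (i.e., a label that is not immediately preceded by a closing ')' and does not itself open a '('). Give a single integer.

Answer: 14

Derivation:
Newick: (X,(W,(H,(D,P),(Y,R,K)),(V,((Q,L),E),U,S)));
Scan left-to-right; a leaf is any maximal label run not followed by '(':
  pos 1: leaf 'X' → count = 1
  pos 4: leaf 'W' → count = 2
  pos 7: leaf 'H' → count = 3
  pos 10: leaf 'D' → count = 4
  pos 12: leaf 'P' → count = 5
  pos 16: leaf 'Y' → count = 6
  pos 18: leaf 'R' → count = 7
  pos 20: leaf 'K' → count = 8
  pos 25: leaf 'V' → count = 9
  pos 29: leaf 'Q' → count = 10
  pos 31: leaf 'L' → count = 11
  pos 34: leaf 'E' → count = 12
  pos 37: leaf 'U' → count = 13
  pos 39: leaf 'S' → count = 14
Total leaves: 14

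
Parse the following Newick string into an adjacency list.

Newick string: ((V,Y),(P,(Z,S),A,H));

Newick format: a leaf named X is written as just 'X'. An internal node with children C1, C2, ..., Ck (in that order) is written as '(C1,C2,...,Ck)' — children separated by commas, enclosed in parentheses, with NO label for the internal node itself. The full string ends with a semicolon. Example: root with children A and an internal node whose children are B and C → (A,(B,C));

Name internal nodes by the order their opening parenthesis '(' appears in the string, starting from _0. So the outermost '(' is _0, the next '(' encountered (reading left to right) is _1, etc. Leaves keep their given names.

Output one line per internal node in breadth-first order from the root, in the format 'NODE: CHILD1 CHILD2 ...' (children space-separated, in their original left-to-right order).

Input: ((V,Y),(P,(Z,S),A,H));
Scanning left-to-right, naming '(' by encounter order:
  pos 0: '(' -> open internal node _0 (depth 1)
  pos 1: '(' -> open internal node _1 (depth 2)
  pos 5: ')' -> close internal node _1 (now at depth 1)
  pos 7: '(' -> open internal node _2 (depth 2)
  pos 10: '(' -> open internal node _3 (depth 3)
  pos 14: ')' -> close internal node _3 (now at depth 2)
  pos 19: ')' -> close internal node _2 (now at depth 1)
  pos 20: ')' -> close internal node _0 (now at depth 0)
Total internal nodes: 4
BFS adjacency from root:
  _0: _1 _2
  _1: V Y
  _2: P _3 A H
  _3: Z S

Answer: _0: _1 _2
_1: V Y
_2: P _3 A H
_3: Z S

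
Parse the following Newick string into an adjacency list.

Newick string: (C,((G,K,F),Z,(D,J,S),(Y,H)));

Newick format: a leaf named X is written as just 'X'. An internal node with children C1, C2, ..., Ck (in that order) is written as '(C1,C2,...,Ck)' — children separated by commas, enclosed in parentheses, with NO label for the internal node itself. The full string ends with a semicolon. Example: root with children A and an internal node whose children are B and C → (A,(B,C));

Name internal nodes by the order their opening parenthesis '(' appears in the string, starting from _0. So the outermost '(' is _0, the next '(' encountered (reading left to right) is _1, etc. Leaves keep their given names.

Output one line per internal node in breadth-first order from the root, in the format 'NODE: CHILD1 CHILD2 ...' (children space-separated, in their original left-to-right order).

Input: (C,((G,K,F),Z,(D,J,S),(Y,H)));
Scanning left-to-right, naming '(' by encounter order:
  pos 0: '(' -> open internal node _0 (depth 1)
  pos 3: '(' -> open internal node _1 (depth 2)
  pos 4: '(' -> open internal node _2 (depth 3)
  pos 10: ')' -> close internal node _2 (now at depth 2)
  pos 14: '(' -> open internal node _3 (depth 3)
  pos 20: ')' -> close internal node _3 (now at depth 2)
  pos 22: '(' -> open internal node _4 (depth 3)
  pos 26: ')' -> close internal node _4 (now at depth 2)
  pos 27: ')' -> close internal node _1 (now at depth 1)
  pos 28: ')' -> close internal node _0 (now at depth 0)
Total internal nodes: 5
BFS adjacency from root:
  _0: C _1
  _1: _2 Z _3 _4
  _2: G K F
  _3: D J S
  _4: Y H

Answer: _0: C _1
_1: _2 Z _3 _4
_2: G K F
_3: D J S
_4: Y H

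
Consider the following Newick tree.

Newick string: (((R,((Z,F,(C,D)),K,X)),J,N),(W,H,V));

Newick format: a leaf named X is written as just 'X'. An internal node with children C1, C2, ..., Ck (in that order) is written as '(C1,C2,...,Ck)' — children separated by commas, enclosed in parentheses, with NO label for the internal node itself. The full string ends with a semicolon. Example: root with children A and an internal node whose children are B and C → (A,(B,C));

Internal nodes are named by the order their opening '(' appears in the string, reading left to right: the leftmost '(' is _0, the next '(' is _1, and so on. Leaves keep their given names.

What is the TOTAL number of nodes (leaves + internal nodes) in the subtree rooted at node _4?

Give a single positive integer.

Answer: 6

Derivation:
Newick: (((R,((Z,F,(C,D)),K,X)),J,N),(W,H,V));
Locate _4: it is the '(' at position 6 (the 5th '(' reading left to right).
Query: subtree rooted at _4
_4: subtree_size = 1 + 5
  Z: subtree_size = 1 + 0
  F: subtree_size = 1 + 0
  _5: subtree_size = 1 + 2
    C: subtree_size = 1 + 0
    D: subtree_size = 1 + 0
Total subtree size of _4: 6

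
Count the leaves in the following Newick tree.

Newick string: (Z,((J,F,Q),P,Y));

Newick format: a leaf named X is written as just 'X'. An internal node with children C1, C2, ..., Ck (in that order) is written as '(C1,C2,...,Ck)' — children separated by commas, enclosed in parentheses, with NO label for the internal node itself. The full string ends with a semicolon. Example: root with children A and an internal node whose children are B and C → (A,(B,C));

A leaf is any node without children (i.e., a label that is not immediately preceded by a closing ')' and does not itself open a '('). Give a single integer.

Answer: 6

Derivation:
Newick: (Z,((J,F,Q),P,Y));
Scan left-to-right; a leaf is any maximal label run not followed by '(':
  pos 1: leaf 'Z' → count = 1
  pos 5: leaf 'J' → count = 2
  pos 7: leaf 'F' → count = 3
  pos 9: leaf 'Q' → count = 4
  pos 12: leaf 'P' → count = 5
  pos 14: leaf 'Y' → count = 6
Total leaves: 6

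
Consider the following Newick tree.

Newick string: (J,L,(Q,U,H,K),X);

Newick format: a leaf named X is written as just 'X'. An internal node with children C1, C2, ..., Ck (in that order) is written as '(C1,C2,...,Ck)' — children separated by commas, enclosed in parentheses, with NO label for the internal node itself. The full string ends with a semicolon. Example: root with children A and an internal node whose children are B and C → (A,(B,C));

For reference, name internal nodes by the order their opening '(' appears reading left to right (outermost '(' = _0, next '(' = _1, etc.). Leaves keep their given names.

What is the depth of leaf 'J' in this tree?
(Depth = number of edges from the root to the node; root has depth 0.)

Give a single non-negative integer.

Answer: 1

Derivation:
Newick: (J,L,(Q,U,H,K),X);
Naming internals by '(' encounter order: outermost '(' = _0, next = _1, ...
Query node: J
Path from root: _0 -> J
Depth of J: 1 (number of edges from root)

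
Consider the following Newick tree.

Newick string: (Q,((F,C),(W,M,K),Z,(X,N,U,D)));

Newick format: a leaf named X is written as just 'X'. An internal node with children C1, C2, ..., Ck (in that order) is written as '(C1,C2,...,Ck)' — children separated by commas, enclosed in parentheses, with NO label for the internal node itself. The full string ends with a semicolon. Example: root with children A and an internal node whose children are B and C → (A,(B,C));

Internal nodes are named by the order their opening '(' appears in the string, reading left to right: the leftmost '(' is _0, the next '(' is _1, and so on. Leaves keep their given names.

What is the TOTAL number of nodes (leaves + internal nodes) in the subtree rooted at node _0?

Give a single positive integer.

Newick: (Q,((F,C),(W,M,K),Z,(X,N,U,D)));
Locate _0: it is the '(' at position 0 (the 1st '(' reading left to right).
Query: subtree rooted at _0
_0: subtree_size = 1 + 15
  Q: subtree_size = 1 + 0
  _1: subtree_size = 1 + 13
    _2: subtree_size = 1 + 2
      F: subtree_size = 1 + 0
      C: subtree_size = 1 + 0
    _3: subtree_size = 1 + 3
      W: subtree_size = 1 + 0
      M: subtree_size = 1 + 0
      K: subtree_size = 1 + 0
    Z: subtree_size = 1 + 0
    _4: subtree_size = 1 + 4
      X: subtree_size = 1 + 0
      N: subtree_size = 1 + 0
      U: subtree_size = 1 + 0
      D: subtree_size = 1 + 0
Total subtree size of _0: 16

Answer: 16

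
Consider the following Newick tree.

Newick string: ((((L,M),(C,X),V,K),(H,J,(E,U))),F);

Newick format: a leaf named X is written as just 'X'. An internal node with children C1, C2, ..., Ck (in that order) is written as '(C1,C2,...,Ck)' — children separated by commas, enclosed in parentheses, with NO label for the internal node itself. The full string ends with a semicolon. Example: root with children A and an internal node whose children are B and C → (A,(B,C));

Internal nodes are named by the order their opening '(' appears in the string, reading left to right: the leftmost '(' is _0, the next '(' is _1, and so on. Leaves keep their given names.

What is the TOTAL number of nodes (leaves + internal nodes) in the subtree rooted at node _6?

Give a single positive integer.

Answer: 3

Derivation:
Newick: ((((L,M),(C,X),V,K),(H,J,(E,U))),F);
Locate _6: it is the '(' at position 25 (the 7th '(' reading left to right).
Query: subtree rooted at _6
_6: subtree_size = 1 + 2
  E: subtree_size = 1 + 0
  U: subtree_size = 1 + 0
Total subtree size of _6: 3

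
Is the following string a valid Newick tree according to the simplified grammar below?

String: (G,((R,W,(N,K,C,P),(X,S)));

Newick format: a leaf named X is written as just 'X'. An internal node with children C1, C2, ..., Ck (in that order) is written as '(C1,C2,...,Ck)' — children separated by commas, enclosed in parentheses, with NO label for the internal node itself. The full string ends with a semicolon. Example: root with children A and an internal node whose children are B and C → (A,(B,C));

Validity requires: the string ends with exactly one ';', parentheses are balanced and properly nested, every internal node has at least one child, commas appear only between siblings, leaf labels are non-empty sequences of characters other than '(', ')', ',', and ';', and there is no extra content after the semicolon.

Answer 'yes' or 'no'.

Input: (G,((R,W,(N,K,C,P),(X,S)));
Paren balance: 5 '(' vs 4 ')' MISMATCH
Ends with single ';': True
Full parse: FAILS (expected , or ) at pos 26)
Valid: False

Answer: no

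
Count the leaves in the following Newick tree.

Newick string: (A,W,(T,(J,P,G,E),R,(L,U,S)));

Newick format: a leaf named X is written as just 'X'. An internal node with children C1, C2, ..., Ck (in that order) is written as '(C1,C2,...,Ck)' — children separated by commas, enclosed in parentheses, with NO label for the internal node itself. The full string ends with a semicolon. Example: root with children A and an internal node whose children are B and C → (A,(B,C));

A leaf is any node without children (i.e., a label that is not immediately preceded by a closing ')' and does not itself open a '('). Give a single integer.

Answer: 11

Derivation:
Newick: (A,W,(T,(J,P,G,E),R,(L,U,S)));
Scan left-to-right; a leaf is any maximal label run not followed by '(':
  pos 1: leaf 'A' → count = 1
  pos 3: leaf 'W' → count = 2
  pos 6: leaf 'T' → count = 3
  pos 9: leaf 'J' → count = 4
  pos 11: leaf 'P' → count = 5
  pos 13: leaf 'G' → count = 6
  pos 15: leaf 'E' → count = 7
  pos 18: leaf 'R' → count = 8
  pos 21: leaf 'L' → count = 9
  pos 23: leaf 'U' → count = 10
  pos 25: leaf 'S' → count = 11
Total leaves: 11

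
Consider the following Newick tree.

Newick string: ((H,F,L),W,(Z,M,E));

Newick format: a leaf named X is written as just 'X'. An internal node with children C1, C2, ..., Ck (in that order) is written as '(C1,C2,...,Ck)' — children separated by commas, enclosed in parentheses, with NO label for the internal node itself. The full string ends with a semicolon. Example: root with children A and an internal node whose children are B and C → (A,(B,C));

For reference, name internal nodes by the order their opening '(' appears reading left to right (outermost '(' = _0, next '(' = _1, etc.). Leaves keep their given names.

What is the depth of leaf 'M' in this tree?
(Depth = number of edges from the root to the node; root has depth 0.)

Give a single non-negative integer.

Answer: 2

Derivation:
Newick: ((H,F,L),W,(Z,M,E));
Naming internals by '(' encounter order: outermost '(' = _0, next = _1, ...
Query node: M
Path from root: _0 -> _2 -> M
Depth of M: 2 (number of edges from root)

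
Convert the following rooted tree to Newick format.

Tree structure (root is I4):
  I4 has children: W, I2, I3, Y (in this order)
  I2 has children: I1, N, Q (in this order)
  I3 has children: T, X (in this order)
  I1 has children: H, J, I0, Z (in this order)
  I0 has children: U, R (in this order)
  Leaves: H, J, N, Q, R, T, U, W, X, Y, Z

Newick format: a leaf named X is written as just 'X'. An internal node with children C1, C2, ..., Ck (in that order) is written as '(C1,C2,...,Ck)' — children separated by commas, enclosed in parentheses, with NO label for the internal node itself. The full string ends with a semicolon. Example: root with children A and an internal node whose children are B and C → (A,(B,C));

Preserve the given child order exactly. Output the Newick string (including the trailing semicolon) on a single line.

Answer: (W,((H,J,(U,R),Z),N,Q),(T,X),Y);

Derivation:
internal I4 with children ['W', 'I2', 'I3', 'Y']
  leaf 'W' → 'W'
  internal I2 with children ['I1', 'N', 'Q']
    internal I1 with children ['H', 'J', 'I0', 'Z']
      leaf 'H' → 'H'
      leaf 'J' → 'J'
      internal I0 with children ['U', 'R']
        leaf 'U' → 'U'
        leaf 'R' → 'R'
      → '(U,R)'
      leaf 'Z' → 'Z'
    → '(H,J,(U,R),Z)'
    leaf 'N' → 'N'
    leaf 'Q' → 'Q'
  → '((H,J,(U,R),Z),N,Q)'
  internal I3 with children ['T', 'X']
    leaf 'T' → 'T'
    leaf 'X' → 'X'
  → '(T,X)'
  leaf 'Y' → 'Y'
→ '(W,((H,J,(U,R),Z),N,Q),(T,X),Y)'
Final: (W,((H,J,(U,R),Z),N,Q),(T,X),Y);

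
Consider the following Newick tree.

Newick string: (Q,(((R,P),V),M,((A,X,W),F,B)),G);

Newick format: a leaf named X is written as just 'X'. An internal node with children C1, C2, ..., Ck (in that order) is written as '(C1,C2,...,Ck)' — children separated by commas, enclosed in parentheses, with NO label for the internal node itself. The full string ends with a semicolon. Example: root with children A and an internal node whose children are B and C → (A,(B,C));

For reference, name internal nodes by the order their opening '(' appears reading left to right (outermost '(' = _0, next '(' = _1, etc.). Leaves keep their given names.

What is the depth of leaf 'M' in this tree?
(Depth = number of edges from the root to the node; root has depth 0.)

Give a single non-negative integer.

Answer: 2

Derivation:
Newick: (Q,(((R,P),V),M,((A,X,W),F,B)),G);
Naming internals by '(' encounter order: outermost '(' = _0, next = _1, ...
Query node: M
Path from root: _0 -> _1 -> M
Depth of M: 2 (number of edges from root)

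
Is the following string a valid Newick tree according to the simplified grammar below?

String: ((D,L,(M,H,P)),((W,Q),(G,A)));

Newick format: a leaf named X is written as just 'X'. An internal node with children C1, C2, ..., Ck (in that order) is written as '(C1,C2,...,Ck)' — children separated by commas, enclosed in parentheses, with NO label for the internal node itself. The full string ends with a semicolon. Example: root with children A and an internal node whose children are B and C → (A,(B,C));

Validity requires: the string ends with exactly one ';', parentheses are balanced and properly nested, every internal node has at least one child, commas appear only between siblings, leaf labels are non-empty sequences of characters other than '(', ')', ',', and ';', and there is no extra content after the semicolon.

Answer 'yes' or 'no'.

Input: ((D,L,(M,H,P)),((W,Q),(G,A)));
Paren balance: 6 '(' vs 6 ')' OK
Ends with single ';': True
Full parse: OK
Valid: True

Answer: yes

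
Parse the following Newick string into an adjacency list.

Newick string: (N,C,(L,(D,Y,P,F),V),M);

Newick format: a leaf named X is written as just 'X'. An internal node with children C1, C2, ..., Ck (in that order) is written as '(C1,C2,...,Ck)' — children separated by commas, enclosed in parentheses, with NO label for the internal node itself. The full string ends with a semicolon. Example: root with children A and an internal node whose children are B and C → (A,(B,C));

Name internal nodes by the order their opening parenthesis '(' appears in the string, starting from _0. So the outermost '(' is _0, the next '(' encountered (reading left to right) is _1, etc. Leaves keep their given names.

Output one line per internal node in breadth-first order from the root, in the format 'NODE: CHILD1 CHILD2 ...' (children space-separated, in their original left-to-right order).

Answer: _0: N C _1 M
_1: L _2 V
_2: D Y P F

Derivation:
Input: (N,C,(L,(D,Y,P,F),V),M);
Scanning left-to-right, naming '(' by encounter order:
  pos 0: '(' -> open internal node _0 (depth 1)
  pos 5: '(' -> open internal node _1 (depth 2)
  pos 8: '(' -> open internal node _2 (depth 3)
  pos 16: ')' -> close internal node _2 (now at depth 2)
  pos 19: ')' -> close internal node _1 (now at depth 1)
  pos 22: ')' -> close internal node _0 (now at depth 0)
Total internal nodes: 3
BFS adjacency from root:
  _0: N C _1 M
  _1: L _2 V
  _2: D Y P F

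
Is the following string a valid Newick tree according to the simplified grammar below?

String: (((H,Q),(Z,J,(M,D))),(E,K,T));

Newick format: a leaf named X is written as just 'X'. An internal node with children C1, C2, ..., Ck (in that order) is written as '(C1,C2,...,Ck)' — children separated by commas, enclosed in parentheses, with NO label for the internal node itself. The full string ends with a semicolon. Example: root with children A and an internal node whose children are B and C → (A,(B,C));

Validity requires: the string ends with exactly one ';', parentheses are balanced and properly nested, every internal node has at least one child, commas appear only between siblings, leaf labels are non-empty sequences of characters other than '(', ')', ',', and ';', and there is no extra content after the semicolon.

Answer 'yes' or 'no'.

Input: (((H,Q),(Z,J,(M,D))),(E,K,T));
Paren balance: 6 '(' vs 6 ')' OK
Ends with single ';': True
Full parse: OK
Valid: True

Answer: yes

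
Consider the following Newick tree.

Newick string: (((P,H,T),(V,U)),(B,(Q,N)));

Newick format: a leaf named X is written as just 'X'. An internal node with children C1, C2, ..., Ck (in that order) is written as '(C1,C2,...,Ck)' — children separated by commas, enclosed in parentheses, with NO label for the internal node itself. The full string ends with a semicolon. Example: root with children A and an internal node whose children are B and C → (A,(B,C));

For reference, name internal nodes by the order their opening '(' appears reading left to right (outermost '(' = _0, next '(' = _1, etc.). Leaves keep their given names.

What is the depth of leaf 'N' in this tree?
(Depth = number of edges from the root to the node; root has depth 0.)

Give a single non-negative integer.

Answer: 3

Derivation:
Newick: (((P,H,T),(V,U)),(B,(Q,N)));
Naming internals by '(' encounter order: outermost '(' = _0, next = _1, ...
Query node: N
Path from root: _0 -> _4 -> _5 -> N
Depth of N: 3 (number of edges from root)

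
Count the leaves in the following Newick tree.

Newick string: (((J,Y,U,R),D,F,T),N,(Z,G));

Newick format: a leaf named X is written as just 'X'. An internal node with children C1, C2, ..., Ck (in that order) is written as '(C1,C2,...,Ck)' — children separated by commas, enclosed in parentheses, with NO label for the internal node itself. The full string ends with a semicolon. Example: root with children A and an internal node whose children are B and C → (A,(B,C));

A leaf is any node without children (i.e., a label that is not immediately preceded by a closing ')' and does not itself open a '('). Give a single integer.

Newick: (((J,Y,U,R),D,F,T),N,(Z,G));
Scan left-to-right; a leaf is any maximal label run not followed by '(':
  pos 3: leaf 'J' → count = 1
  pos 5: leaf 'Y' → count = 2
  pos 7: leaf 'U' → count = 3
  pos 9: leaf 'R' → count = 4
  pos 12: leaf 'D' → count = 5
  pos 14: leaf 'F' → count = 6
  pos 16: leaf 'T' → count = 7
  pos 19: leaf 'N' → count = 8
  pos 22: leaf 'Z' → count = 9
  pos 24: leaf 'G' → count = 10
Total leaves: 10

Answer: 10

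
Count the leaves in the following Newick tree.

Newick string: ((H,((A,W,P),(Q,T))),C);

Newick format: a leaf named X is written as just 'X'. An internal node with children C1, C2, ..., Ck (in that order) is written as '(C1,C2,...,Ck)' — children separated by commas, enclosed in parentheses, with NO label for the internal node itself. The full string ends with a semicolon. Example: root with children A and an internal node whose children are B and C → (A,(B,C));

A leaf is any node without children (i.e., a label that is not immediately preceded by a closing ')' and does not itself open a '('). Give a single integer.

Answer: 7

Derivation:
Newick: ((H,((A,W,P),(Q,T))),C);
Scan left-to-right; a leaf is any maximal label run not followed by '(':
  pos 2: leaf 'H' → count = 1
  pos 6: leaf 'A' → count = 2
  pos 8: leaf 'W' → count = 3
  pos 10: leaf 'P' → count = 4
  pos 14: leaf 'Q' → count = 5
  pos 16: leaf 'T' → count = 6
  pos 21: leaf 'C' → count = 7
Total leaves: 7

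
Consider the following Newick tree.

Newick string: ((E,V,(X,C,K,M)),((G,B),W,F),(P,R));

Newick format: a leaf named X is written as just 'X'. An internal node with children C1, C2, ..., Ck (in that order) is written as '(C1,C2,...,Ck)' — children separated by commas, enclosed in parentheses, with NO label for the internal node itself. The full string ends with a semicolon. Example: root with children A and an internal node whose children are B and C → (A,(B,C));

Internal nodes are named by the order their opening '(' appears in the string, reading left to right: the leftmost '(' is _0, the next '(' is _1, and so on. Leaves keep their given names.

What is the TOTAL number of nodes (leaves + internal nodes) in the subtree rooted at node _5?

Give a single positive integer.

Newick: ((E,V,(X,C,K,M)),((G,B),W,F),(P,R));
Locate _5: it is the '(' at position 29 (the 6th '(' reading left to right).
Query: subtree rooted at _5
_5: subtree_size = 1 + 2
  P: subtree_size = 1 + 0
  R: subtree_size = 1 + 0
Total subtree size of _5: 3

Answer: 3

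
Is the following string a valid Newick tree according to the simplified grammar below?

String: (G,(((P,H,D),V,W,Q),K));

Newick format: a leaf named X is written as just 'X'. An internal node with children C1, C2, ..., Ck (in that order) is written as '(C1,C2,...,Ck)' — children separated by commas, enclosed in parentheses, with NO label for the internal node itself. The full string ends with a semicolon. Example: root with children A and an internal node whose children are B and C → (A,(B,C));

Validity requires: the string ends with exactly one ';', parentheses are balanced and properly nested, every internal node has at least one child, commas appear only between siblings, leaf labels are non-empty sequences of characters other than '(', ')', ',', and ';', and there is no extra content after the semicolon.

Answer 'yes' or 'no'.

Input: (G,(((P,H,D),V,W,Q),K));
Paren balance: 4 '(' vs 4 ')' OK
Ends with single ';': True
Full parse: OK
Valid: True

Answer: yes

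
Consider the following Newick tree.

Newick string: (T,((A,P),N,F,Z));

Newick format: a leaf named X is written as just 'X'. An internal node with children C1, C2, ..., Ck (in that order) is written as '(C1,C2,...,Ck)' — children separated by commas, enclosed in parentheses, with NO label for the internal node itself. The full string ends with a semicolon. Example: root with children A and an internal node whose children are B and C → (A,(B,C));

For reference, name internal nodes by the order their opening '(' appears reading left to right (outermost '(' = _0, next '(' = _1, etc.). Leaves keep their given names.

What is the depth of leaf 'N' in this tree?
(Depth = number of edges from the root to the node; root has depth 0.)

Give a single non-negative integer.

Answer: 2

Derivation:
Newick: (T,((A,P),N,F,Z));
Naming internals by '(' encounter order: outermost '(' = _0, next = _1, ...
Query node: N
Path from root: _0 -> _1 -> N
Depth of N: 2 (number of edges from root)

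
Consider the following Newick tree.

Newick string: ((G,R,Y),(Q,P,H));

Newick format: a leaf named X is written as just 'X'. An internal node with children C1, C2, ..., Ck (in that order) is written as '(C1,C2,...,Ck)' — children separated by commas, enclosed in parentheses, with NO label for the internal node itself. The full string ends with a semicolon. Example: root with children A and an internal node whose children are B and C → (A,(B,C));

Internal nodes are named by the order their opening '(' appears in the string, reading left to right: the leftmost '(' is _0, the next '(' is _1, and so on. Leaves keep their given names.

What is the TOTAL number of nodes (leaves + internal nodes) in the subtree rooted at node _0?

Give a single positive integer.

Newick: ((G,R,Y),(Q,P,H));
Locate _0: it is the '(' at position 0 (the 1st '(' reading left to right).
Query: subtree rooted at _0
_0: subtree_size = 1 + 8
  _1: subtree_size = 1 + 3
    G: subtree_size = 1 + 0
    R: subtree_size = 1 + 0
    Y: subtree_size = 1 + 0
  _2: subtree_size = 1 + 3
    Q: subtree_size = 1 + 0
    P: subtree_size = 1 + 0
    H: subtree_size = 1 + 0
Total subtree size of _0: 9

Answer: 9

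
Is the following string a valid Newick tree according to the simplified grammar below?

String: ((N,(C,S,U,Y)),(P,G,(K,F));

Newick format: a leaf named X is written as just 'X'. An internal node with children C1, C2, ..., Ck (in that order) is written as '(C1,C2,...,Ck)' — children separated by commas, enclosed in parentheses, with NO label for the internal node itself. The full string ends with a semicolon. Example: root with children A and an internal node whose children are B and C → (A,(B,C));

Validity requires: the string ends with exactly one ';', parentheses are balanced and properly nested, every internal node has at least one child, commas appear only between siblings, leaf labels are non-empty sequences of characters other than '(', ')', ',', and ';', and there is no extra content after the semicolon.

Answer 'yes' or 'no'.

Answer: no

Derivation:
Input: ((N,(C,S,U,Y)),(P,G,(K,F));
Paren balance: 5 '(' vs 4 ')' MISMATCH
Ends with single ';': True
Full parse: FAILS (expected , or ) at pos 26)
Valid: False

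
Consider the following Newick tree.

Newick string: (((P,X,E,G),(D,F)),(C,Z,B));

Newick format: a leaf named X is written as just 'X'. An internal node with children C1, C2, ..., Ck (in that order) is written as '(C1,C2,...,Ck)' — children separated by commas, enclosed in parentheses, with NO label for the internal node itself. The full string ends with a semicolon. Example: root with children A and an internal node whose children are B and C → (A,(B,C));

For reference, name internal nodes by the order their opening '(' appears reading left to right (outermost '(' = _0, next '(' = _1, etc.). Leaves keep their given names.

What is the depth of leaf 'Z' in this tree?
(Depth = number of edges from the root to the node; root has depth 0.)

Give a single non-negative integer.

Newick: (((P,X,E,G),(D,F)),(C,Z,B));
Naming internals by '(' encounter order: outermost '(' = _0, next = _1, ...
Query node: Z
Path from root: _0 -> _4 -> Z
Depth of Z: 2 (number of edges from root)

Answer: 2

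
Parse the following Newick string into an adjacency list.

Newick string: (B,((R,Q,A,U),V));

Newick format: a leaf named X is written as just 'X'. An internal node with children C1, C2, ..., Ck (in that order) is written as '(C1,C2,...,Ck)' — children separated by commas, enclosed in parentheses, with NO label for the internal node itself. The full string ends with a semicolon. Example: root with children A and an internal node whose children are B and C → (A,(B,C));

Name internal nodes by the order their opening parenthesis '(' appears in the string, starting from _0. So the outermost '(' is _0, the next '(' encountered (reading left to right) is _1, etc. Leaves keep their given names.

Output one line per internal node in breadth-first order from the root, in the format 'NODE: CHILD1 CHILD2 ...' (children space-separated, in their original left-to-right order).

Input: (B,((R,Q,A,U),V));
Scanning left-to-right, naming '(' by encounter order:
  pos 0: '(' -> open internal node _0 (depth 1)
  pos 3: '(' -> open internal node _1 (depth 2)
  pos 4: '(' -> open internal node _2 (depth 3)
  pos 12: ')' -> close internal node _2 (now at depth 2)
  pos 15: ')' -> close internal node _1 (now at depth 1)
  pos 16: ')' -> close internal node _0 (now at depth 0)
Total internal nodes: 3
BFS adjacency from root:
  _0: B _1
  _1: _2 V
  _2: R Q A U

Answer: _0: B _1
_1: _2 V
_2: R Q A U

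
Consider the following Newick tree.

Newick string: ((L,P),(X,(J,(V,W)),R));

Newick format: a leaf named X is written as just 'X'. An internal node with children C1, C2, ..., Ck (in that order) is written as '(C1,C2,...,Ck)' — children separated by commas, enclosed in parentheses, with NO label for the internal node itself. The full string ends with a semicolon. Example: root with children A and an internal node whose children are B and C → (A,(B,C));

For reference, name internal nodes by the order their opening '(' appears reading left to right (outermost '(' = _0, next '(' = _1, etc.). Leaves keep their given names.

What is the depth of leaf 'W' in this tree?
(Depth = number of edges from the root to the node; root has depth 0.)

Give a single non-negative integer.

Answer: 4

Derivation:
Newick: ((L,P),(X,(J,(V,W)),R));
Naming internals by '(' encounter order: outermost '(' = _0, next = _1, ...
Query node: W
Path from root: _0 -> _2 -> _3 -> _4 -> W
Depth of W: 4 (number of edges from root)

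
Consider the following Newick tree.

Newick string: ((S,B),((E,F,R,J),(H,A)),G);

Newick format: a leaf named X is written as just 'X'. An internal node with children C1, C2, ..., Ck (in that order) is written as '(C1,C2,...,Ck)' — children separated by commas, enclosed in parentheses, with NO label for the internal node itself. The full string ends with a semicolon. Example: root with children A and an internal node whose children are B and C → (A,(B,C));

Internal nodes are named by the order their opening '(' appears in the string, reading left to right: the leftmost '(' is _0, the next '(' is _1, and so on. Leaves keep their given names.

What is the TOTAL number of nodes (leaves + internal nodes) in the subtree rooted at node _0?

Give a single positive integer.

Newick: ((S,B),((E,F,R,J),(H,A)),G);
Locate _0: it is the '(' at position 0 (the 1st '(' reading left to right).
Query: subtree rooted at _0
_0: subtree_size = 1 + 13
  _1: subtree_size = 1 + 2
    S: subtree_size = 1 + 0
    B: subtree_size = 1 + 0
  _2: subtree_size = 1 + 8
    _3: subtree_size = 1 + 4
      E: subtree_size = 1 + 0
      F: subtree_size = 1 + 0
      R: subtree_size = 1 + 0
      J: subtree_size = 1 + 0
    _4: subtree_size = 1 + 2
      H: subtree_size = 1 + 0
      A: subtree_size = 1 + 0
  G: subtree_size = 1 + 0
Total subtree size of _0: 14

Answer: 14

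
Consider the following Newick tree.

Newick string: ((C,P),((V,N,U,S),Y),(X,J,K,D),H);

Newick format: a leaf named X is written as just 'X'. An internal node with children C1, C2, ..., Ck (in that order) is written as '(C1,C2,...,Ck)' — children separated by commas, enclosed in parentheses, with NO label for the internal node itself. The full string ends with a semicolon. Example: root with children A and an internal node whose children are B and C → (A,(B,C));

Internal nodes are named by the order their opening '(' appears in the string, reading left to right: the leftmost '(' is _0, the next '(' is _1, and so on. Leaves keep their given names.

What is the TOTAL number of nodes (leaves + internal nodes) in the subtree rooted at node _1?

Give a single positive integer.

Newick: ((C,P),((V,N,U,S),Y),(X,J,K,D),H);
Locate _1: it is the '(' at position 1 (the 2nd '(' reading left to right).
Query: subtree rooted at _1
_1: subtree_size = 1 + 2
  C: subtree_size = 1 + 0
  P: subtree_size = 1 + 0
Total subtree size of _1: 3

Answer: 3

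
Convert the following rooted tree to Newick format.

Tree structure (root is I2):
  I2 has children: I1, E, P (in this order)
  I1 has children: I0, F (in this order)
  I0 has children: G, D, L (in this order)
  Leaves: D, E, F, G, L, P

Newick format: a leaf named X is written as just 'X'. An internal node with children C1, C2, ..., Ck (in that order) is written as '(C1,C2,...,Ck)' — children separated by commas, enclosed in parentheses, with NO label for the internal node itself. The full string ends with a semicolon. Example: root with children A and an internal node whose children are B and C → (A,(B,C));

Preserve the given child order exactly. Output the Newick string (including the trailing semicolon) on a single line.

internal I2 with children ['I1', 'E', 'P']
  internal I1 with children ['I0', 'F']
    internal I0 with children ['G', 'D', 'L']
      leaf 'G' → 'G'
      leaf 'D' → 'D'
      leaf 'L' → 'L'
    → '(G,D,L)'
    leaf 'F' → 'F'
  → '((G,D,L),F)'
  leaf 'E' → 'E'
  leaf 'P' → 'P'
→ '(((G,D,L),F),E,P)'
Final: (((G,D,L),F),E,P);

Answer: (((G,D,L),F),E,P);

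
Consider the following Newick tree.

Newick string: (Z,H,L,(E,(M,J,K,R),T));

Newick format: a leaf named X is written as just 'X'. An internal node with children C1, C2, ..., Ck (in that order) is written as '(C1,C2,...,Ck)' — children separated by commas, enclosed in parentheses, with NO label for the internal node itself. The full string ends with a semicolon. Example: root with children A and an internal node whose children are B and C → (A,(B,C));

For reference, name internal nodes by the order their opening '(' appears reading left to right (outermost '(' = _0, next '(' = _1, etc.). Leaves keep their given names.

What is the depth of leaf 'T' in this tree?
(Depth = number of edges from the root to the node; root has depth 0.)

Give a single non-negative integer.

Answer: 2

Derivation:
Newick: (Z,H,L,(E,(M,J,K,R),T));
Naming internals by '(' encounter order: outermost '(' = _0, next = _1, ...
Query node: T
Path from root: _0 -> _1 -> T
Depth of T: 2 (number of edges from root)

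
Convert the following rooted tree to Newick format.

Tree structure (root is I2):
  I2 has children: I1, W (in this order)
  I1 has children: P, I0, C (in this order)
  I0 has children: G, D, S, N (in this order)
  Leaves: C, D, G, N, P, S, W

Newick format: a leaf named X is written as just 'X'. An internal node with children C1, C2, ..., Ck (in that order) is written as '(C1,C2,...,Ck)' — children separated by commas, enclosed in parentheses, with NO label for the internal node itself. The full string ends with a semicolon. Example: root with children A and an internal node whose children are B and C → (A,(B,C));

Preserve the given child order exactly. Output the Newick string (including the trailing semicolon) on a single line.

Answer: ((P,(G,D,S,N),C),W);

Derivation:
internal I2 with children ['I1', 'W']
  internal I1 with children ['P', 'I0', 'C']
    leaf 'P' → 'P'
    internal I0 with children ['G', 'D', 'S', 'N']
      leaf 'G' → 'G'
      leaf 'D' → 'D'
      leaf 'S' → 'S'
      leaf 'N' → 'N'
    → '(G,D,S,N)'
    leaf 'C' → 'C'
  → '(P,(G,D,S,N),C)'
  leaf 'W' → 'W'
→ '((P,(G,D,S,N),C),W)'
Final: ((P,(G,D,S,N),C),W);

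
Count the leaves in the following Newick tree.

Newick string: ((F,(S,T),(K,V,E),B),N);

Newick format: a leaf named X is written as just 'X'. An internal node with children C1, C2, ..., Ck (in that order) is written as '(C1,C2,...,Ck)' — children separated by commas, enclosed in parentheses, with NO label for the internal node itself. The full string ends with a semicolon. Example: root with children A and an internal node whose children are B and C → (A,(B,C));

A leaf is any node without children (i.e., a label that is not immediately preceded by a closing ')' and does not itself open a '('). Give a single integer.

Newick: ((F,(S,T),(K,V,E),B),N);
Scan left-to-right; a leaf is any maximal label run not followed by '(':
  pos 2: leaf 'F' → count = 1
  pos 5: leaf 'S' → count = 2
  pos 7: leaf 'T' → count = 3
  pos 11: leaf 'K' → count = 4
  pos 13: leaf 'V' → count = 5
  pos 15: leaf 'E' → count = 6
  pos 18: leaf 'B' → count = 7
  pos 21: leaf 'N' → count = 8
Total leaves: 8

Answer: 8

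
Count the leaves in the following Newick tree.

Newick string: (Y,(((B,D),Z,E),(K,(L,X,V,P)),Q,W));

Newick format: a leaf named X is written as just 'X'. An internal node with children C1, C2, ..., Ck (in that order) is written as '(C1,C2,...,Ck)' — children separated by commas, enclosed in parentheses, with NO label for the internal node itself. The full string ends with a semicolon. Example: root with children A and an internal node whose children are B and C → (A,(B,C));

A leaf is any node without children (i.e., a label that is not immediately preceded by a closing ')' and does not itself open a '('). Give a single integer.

Newick: (Y,(((B,D),Z,E),(K,(L,X,V,P)),Q,W));
Scan left-to-right; a leaf is any maximal label run not followed by '(':
  pos 1: leaf 'Y' → count = 1
  pos 6: leaf 'B' → count = 2
  pos 8: leaf 'D' → count = 3
  pos 11: leaf 'Z' → count = 4
  pos 13: leaf 'E' → count = 5
  pos 17: leaf 'K' → count = 6
  pos 20: leaf 'L' → count = 7
  pos 22: leaf 'X' → count = 8
  pos 24: leaf 'V' → count = 9
  pos 26: leaf 'P' → count = 10
  pos 30: leaf 'Q' → count = 11
  pos 32: leaf 'W' → count = 12
Total leaves: 12

Answer: 12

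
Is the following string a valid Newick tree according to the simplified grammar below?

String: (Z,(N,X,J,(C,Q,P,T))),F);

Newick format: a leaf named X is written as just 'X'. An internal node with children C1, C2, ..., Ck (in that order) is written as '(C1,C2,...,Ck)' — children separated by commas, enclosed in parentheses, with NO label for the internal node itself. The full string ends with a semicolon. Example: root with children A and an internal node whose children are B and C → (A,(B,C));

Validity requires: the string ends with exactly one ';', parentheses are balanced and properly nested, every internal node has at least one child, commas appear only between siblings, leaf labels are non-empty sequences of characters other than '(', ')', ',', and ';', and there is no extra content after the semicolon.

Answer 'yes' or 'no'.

Input: (Z,(N,X,J,(C,Q,P,T))),F);
Paren balance: 3 '(' vs 4 ')' MISMATCH
Ends with single ';': True
Full parse: FAILS (extra content after tree at pos 21)
Valid: False

Answer: no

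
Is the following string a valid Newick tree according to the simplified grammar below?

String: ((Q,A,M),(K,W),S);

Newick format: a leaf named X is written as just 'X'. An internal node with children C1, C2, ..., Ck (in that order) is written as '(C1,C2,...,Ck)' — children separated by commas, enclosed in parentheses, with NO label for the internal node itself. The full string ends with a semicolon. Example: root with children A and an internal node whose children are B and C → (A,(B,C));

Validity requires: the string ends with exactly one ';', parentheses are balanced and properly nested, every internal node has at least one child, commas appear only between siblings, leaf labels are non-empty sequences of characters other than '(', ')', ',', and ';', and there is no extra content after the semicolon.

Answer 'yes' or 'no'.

Input: ((Q,A,M),(K,W),S);
Paren balance: 3 '(' vs 3 ')' OK
Ends with single ';': True
Full parse: OK
Valid: True

Answer: yes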